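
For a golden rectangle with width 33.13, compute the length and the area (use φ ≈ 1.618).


φ = (1 + √5) / 2 ≈ 1.618
Length = width × φ = 33.13 × 1.618 = 53.60434
≈ 53.60
Area = width × length = 33.13 × 53.60434 = 1775.9117842 ≈ 1775.91
= Length: 53.60, Area: 1775.91

Length: 53.60, Area: 1775.91


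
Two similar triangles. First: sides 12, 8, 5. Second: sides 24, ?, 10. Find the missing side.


Scale factor = 24/12 = 2
Missing side = 8 × 2
= 16.0

16.0


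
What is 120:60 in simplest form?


GCD(120, 60) = 60
120/60 : 60/60
= 2:1

2:1


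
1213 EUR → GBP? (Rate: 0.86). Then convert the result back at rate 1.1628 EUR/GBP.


Amount × rate = 1213 × 0.86 = 1043.18 GBP
Round-trip: 1043.18 × 1.1628 = 1213.01 EUR
= 1043.18 GBP, then 1213.01 EUR

1043.18 GBP, then 1213.01 EUR


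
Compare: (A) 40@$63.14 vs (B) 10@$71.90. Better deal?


Deal A: $63.14/40 = $1.5785/unit
Deal B: $71.90/10 = $7.1900/unit
A is cheaper per unit
= Deal A

Deal A


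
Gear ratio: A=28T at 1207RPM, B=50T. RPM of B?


Gear ratio = 28:50 = 14:25
RPM_B = RPM_A × (teeth_A / teeth_B)
= 1207 × (28/50)
= 675.9 RPM

675.9 RPM


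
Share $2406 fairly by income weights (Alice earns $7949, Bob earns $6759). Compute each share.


Total income = 7949 + 6759 = $14708
Alice: $2406 × 7949/14708 = $1300.33
Bob: $2406 × 6759/14708 = $1105.67
= Alice: $1300.33, Bob: $1105.67

Alice: $1300.33, Bob: $1105.67


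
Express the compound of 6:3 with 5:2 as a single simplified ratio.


Compound ratio = (6×5) : (3×2)
= 30:6
GCD = 6
= 5:1

5:1


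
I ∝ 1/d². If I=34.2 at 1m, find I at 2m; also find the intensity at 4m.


I₁d₁² = I₂d₂²
I at 2m = 34.2 × (1/2)² = 34.2 × 1/4 = 34.2/4 = 8.5500
I at 4m = 34.2 × (1/4)² = 34.2 × 1/16 = 34.2/16 = 2.1375
= 8.5500 and 2.1375

8.5500 and 2.1375


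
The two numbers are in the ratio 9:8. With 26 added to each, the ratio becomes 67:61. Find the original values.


Let A = 9k, B = 8k.
(9k + 26) / (8k + 26) = 67/61
Cross-multiply: 61(9k + 26) = 67(8k + 26)
549k + 1586 = 536k + 1742
549k - 536k = 1742 - 1586
13k = 156
k = 156/13 = 12
A = 9×12 = 108, B = 8×12 = 96
= A = 108, B = 96

A = 108, B = 96


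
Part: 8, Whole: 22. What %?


Percentage = (part / whole) × 100
= (8 / 22) × 100
≈ 36.36%

36.36%


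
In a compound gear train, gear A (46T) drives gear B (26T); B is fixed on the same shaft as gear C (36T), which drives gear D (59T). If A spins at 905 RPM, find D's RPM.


Stage 1: RPM_B = RPM_A × t_A/t_B = 905 × 46/26 = 41630/26 ≈ 1601.15
B and C share a shaft → RPM_C = RPM_B
Stage 2: RPM_D = RPM_C × t_C/t_D = RPM_A × (t_A×t_C)/(t_B×t_D)
Overall ratio = (46×36)/(26×59) = 1656/1534
RPM_D = 905 × 1656/1534 = 1498680/1534
≈ 976.98 RPM

976.98 RPM


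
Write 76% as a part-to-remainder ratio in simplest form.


76% means 76 parts out of 100; remainder = 24
Part : remainder = 76:24
GCD = 4
= 19:6

19:6


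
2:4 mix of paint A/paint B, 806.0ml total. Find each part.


Total parts = 2 + 4 = 6
paint A: 806.0 × 2/6 = 268.7ml
paint B: 806.0 × 4/6 = 537.3ml
= 268.7ml and 537.3ml

268.7ml and 537.3ml


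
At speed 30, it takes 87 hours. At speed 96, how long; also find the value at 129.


Inverse proportion: x × y = constant
k = 30 × 87 = 2610
At x=96: k/96 = 27.19
At x=129: k/129 = 20.23
= 27.19 and 20.23

27.19 and 20.23


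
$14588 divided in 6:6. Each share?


Total parts = 6 + 6 = 12
Part 1: 14588 × 6/12 = 7294.00
Part 2: 14588 × 6/12 = 7294.00
= Part 1: $7294.00, Part 2: $7294.00

Part 1: $7294.00, Part 2: $7294.00


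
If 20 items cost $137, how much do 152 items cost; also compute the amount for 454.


Direct proportion: y/x = constant
k = 137/20 = 6.8500
y at x=152: k × 152 = 137 × 152 / 20 = 20824/20 = 1041.20
y at x=454: k × 454 = 137 × 454 / 20 = 62198/20 = 3109.90
= 1041.20 and 3109.90

1041.20 and 3109.90


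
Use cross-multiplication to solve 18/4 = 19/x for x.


Cross multiply: 18 × x = 4 × 19
18x = 76
x = 76 / 18
= 4.22

4.22


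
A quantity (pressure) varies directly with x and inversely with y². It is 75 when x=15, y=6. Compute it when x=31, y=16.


z = k·x/y²
Solve for k using the known point: k = z·y²/x = 75×36/15 = 2700/15 = 180.0000
Now evaluate at x=31, y=16:
z = k × 31 / 256 = (2700 × 31) / (15 × 256) = 83700/3840
≈ 21.7969

21.7969


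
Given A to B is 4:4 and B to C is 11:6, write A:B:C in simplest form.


Match B: multiply A:B by 11 → 44:44
Multiply B:C by 4 → 44:24
Combined: 44:44:24
GCD = 4
= 11:11:6

11:11:6


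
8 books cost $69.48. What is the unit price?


Unit rate = total / quantity
= 69.48 / 8
= $8.69 per unit

$8.69 per unit


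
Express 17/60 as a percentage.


Percentage = (part / whole) × 100
= (17 / 60) × 100
≈ 28.33%

28.33%


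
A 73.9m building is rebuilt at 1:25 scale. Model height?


Model size = real / scale
= 73.9 / 25
= 2.9560 m

2.9560 m


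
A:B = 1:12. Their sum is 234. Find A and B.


Let A = 1k, B = 12k.
1k + 12k = 234
13k = 234 → k = 234/13 = 18
A = 1×18 = 18, B = 12×18 = 216
= A = 18, B = 216

A = 18, B = 216


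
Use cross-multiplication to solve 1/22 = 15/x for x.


Cross multiply: 1 × x = 22 × 15
1x = 330
x = 330 / 1
= 330.00

330.00


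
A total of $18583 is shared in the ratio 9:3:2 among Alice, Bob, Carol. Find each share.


Total parts = 9 + 3 + 2 = 14
Alice: 18583 × 9/14 = 11946.21
Bob: 18583 × 3/14 = 3982.07
Carol: 18583 × 2/14 = 2654.71
= Alice: $11946.21, Bob: $3982.07, Carol: $2654.71

Alice: $11946.21, Bob: $3982.07, Carol: $2654.71


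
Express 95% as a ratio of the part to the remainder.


95% means 95 parts out of 100; remainder = 5
Part : remainder = 95:5
GCD = 5
= 19:1

19:1


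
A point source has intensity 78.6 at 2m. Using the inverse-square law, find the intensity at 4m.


I₁d₁² = I₂d₂²
I₂ = I₁ × (d₁/d₂)²
= 78.6 × (2/4)²
= 78.6 × 4/16
= 314.4/16
= 19.6500

19.6500


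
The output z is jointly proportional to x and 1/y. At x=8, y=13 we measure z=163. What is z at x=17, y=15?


z = k·x/y
Solve for k using the known point: k = z·y/x = 163×13/8 = 2119/8 = 264.8750
Now evaluate at x=17, y=15:
z = k × 17 / 15 = (2119 × 17) / (8 × 15) = 36023/120
≈ 300.1917

300.1917


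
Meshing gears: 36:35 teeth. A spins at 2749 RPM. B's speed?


Gear ratio = 36:35 = 36:35
RPM_B = RPM_A × (teeth_A / teeth_B)
= 2749 × (36/35)
= 2827.5 RPM

2827.5 RPM


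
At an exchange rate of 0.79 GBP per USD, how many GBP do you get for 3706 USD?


Amount × rate = 3706 × 0.79
= 2927.74 GBP

2927.74 GBP


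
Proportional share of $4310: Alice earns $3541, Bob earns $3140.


Total income = 3541 + 3140 = $6681
Alice: $4310 × 3541/6681 = $2284.35
Bob: $4310 × 3140/6681 = $2025.65
= Alice: $2284.35, Bob: $2025.65

Alice: $2284.35, Bob: $2025.65


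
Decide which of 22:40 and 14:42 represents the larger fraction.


22/40 = 0.5500
14/42 = 0.3333
0.5500 > 0.3333, so 22:40 is greater
= 22:40

22:40


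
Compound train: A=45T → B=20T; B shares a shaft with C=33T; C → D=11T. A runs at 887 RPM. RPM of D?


Stage 1: RPM_B = RPM_A × t_A/t_B = 887 × 45/20 = 39915/20 = 1995.75
B and C share a shaft → RPM_C = RPM_B
Stage 2: RPM_D = RPM_C × t_C/t_D = RPM_A × (t_A×t_C)/(t_B×t_D)
Overall ratio = (45×33)/(20×11) = 1485/220
RPM_D = 887 × 1485/220 = 1317195/220
= 5987.25 RPM

5987.25 RPM


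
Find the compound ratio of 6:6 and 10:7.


Compound ratio = (6×10) : (6×7)
= 60:42
GCD = 6
= 10:7

10:7


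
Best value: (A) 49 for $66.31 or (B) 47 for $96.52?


Deal A: $66.31/49 = $1.3533/unit
Deal B: $96.52/47 = $2.0536/unit
A is cheaper per unit
= Deal A

Deal A


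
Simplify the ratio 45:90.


GCD(45, 90) = 45
45/45 : 90/45
= 1:2

1:2


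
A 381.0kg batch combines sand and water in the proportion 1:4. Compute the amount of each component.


Total parts = 1 + 4 = 5
sand: 381.0 × 1/5 = 76.2kg
water: 381.0 × 4/5 = 304.8kg
= 76.2kg and 304.8kg

76.2kg and 304.8kg


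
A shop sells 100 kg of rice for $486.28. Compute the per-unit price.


Unit rate = total / quantity
= 486.28 / 100
= $4.86 per unit

$4.86 per unit


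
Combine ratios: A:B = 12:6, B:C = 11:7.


Match B: multiply A:B by 11 → 132:66
Multiply B:C by 6 → 66:42
Combined: 132:66:42
GCD = 6
= 22:11:7

22:11:7


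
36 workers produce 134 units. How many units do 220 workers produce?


Direct proportion: y/x = constant
k = 134/36 ≈ 3.7222
y₂ = k × 220 = 134 × 220 / 36 = 29480/36
≈ 818.89

818.89


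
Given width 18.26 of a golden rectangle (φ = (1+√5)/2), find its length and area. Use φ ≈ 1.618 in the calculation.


φ = (1 + √5) / 2 ≈ 1.618
Length = width × φ = 18.26 × 1.618 = 29.54468
≈ 29.54
Area = width × length = 18.26 × 29.54468 = 539.4858568 ≈ 539.49
= Length: 29.54, Area: 539.49

Length: 29.54, Area: 539.49


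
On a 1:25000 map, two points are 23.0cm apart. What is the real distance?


Real distance = map distance × scale
= 23.0cm × 25000
= 575000 cm = 5750.0 m
= 5.750 km

5.750 km


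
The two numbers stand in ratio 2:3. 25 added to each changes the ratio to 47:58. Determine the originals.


Let A = 2k, B = 3k.
(2k + 25) / (3k + 25) = 47/58
Cross-multiply: 58(2k + 25) = 47(3k + 25)
116k + 1450 = 141k + 1175
116k - 141k = 1175 - 1450
-25k = -275
k = -275/-25 = 11
A = 2×11 = 22, B = 3×11 = 33
= A = 22, B = 33

A = 22, B = 33


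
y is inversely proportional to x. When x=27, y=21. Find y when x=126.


Inverse proportion: x × y = constant
k = 27 × 21 = 567
y₂ = k / 126 = 567 / 126
= 4.50

4.50


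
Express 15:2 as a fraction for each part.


Total parts = 15 + 2 = 17
First part: 15/17 = 15/17
Second part: 2/17 = 2/17
= 15/17 and 2/17

15/17 and 2/17


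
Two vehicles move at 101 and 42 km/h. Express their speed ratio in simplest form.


Ratio = 101:42
GCD = 1
Simplified = 101:42
Time ratio (same distance) = 42:101
Speed ratio = 101:42

101:42


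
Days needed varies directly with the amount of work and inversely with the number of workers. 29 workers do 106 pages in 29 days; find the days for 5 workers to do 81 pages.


Days ∝ work / workers, so d₂ = d₁ × (m₁/m₂) × (w₂/w₁)
Workers factor (inverse): 29/5 = 5.8000
Work factor (direct): 81/106 ≈ 0.7642
d₂ = 29 × 29/5 × 81/106 = (29 × 29 × 81) / (5 × 106) = 68121/530
≈ 128.53 days

128.53 days


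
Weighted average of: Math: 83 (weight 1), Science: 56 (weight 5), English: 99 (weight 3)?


Numerator = 83×1 + 56×5 + 99×3
= 83 + 280 + 297
= 660
Total weight = 9
Weighted avg = 660/9
= 73.33

73.33


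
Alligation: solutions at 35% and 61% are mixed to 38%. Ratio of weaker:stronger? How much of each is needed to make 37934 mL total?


Let x parts of 35% mix with y parts of 61%.
35x + 61y = 38(x + y)
35x + 61y = 38x + 38y
x(35 - 38) = y(38 - 61)
x/y = (61 - 38)/(38 - 35) = 23/3
Simplify: 23:3
Total parts = 26; one part = 37934/26 = 1459.00 mL
35% solution: 23×1459.00 = 33557.00 mL
61% solution: 3×1459.00 = 4377.00 mL
= ratio 23:3; 33557.00 mL and 4377.00 mL

ratio 23:3; 33557.00 mL and 4377.00 mL


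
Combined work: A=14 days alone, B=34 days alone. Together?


Rate of A = 1/14 per day
Rate of B = 1/34 per day
Combined rate = 1/14 + 1/34 = 48/476 ≈ 0.1008 per day
Days = 1 / combined rate = 476/48
≈ 9.92 days

9.92 days


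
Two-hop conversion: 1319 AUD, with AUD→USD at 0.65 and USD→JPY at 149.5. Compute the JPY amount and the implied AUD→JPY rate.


Step 1: 1319 AUD × 0.65 = 857.35 USD
Step 2: 857.35 USD × 149.5 = 128173.83 JPY
Implied rate AUD→JPY = 0.65 × 149.5 = 97.1750
= 128173.83 JPY; implied rate 97.1750 JPY/AUD

128173.83 JPY; implied rate 97.1750 JPY/AUD


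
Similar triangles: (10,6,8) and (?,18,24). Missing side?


Scale factor = 18/6 = 3
Missing side = 10 × 3
= 30.0

30.0


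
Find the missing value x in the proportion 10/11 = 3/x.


Cross multiply: 10 × x = 11 × 3
10x = 33
x = 33 / 10
= 3.30

3.30


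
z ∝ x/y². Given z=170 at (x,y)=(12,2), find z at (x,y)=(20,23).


z = k·x/y²
Solve for k using the known point: k = z·y²/x = 170×4/12 = 680/12 ≈ 56.6667
Now evaluate at x=20, y=23:
z = k × 20 / 529 = (680 × 20) / (12 × 529) = 13600/6348
≈ 2.1424

2.1424


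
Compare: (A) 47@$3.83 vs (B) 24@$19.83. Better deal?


Deal A: $3.83/47 = $0.0815/unit
Deal B: $19.83/24 = $0.8263/unit
A is cheaper per unit
= Deal A

Deal A


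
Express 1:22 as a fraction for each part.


Total parts = 1 + 22 = 23
First part: 1/23 = 1/23
Second part: 22/23 = 22/23
= 1/23 and 22/23

1/23 and 22/23


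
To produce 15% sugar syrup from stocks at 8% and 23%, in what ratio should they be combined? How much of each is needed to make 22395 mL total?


Let x parts of 8% mix with y parts of 23%.
8x + 23y = 15(x + y)
8x + 23y = 15x + 15y
x(8 - 15) = y(15 - 23)
x/y = (23 - 15)/(15 - 8) = 8/7
Simplify: 8:7
Total parts = 15; one part = 22395/15 = 1493.00 mL
8% solution: 8×1493.00 = 11944.00 mL
23% solution: 7×1493.00 = 10451.00 mL
= ratio 8:7; 11944.00 mL and 10451.00 mL

ratio 8:7; 11944.00 mL and 10451.00 mL


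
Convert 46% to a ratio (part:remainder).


46% means 46 parts out of 100; remainder = 54
Part : remainder = 46:54
GCD = 2
= 23:27

23:27


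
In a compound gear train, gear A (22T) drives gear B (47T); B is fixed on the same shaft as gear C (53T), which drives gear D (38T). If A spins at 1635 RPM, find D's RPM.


Stage 1: RPM_B = RPM_A × t_A/t_B = 1635 × 22/47 = 35970/47 ≈ 765.32
B and C share a shaft → RPM_C = RPM_B
Stage 2: RPM_D = RPM_C × t_C/t_D = RPM_A × (t_A×t_C)/(t_B×t_D)
Overall ratio = (22×53)/(47×38) = 1166/1786
RPM_D = 1635 × 1166/1786 = 1906410/1786
≈ 1067.42 RPM

1067.42 RPM


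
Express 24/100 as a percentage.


Percentage = (part / whole) × 100
= (24 / 100) × 100
= 24.00%

24.00%


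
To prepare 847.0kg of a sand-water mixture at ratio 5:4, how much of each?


Total parts = 5 + 4 = 9
sand: 847.0 × 5/9 = 470.6kg
water: 847.0 × 4/9 = 376.4kg
= 470.6kg and 376.4kg

470.6kg and 376.4kg


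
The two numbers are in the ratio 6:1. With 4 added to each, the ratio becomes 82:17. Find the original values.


Let A = 6k, B = 1k.
(6k + 4) / (1k + 4) = 82/17
Cross-multiply: 17(6k + 4) = 82(1k + 4)
102k + 68 = 82k + 328
102k - 82k = 328 - 68
20k = 260
k = 260/20 = 13
A = 6×13 = 78, B = 1×13 = 13
= A = 78, B = 13

A = 78, B = 13


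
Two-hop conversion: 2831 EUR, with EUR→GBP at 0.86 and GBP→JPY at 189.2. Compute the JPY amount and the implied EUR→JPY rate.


Step 1: 2831 EUR × 0.86 = 2434.66 GBP
Step 2: 2434.66 GBP × 189.2 = 460637.67 JPY
Implied rate EUR→JPY = 0.86 × 189.2 = 162.7120
= 460637.67 JPY; implied rate 162.7120 JPY/EUR

460637.67 JPY; implied rate 162.7120 JPY/EUR


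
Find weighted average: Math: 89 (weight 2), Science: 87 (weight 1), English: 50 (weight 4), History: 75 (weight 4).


Numerator = 89×2 + 87×1 + 50×4 + 75×4
= 178 + 87 + 200 + 300
= 765
Total weight = 11
Weighted avg = 765/11
= 69.55

69.55


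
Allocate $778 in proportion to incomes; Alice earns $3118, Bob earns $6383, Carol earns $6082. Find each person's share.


Total income = 3118 + 6383 + 6082 = $15583
Alice: $778 × 3118/15583 = $155.67
Bob: $778 × 6383/15583 = $318.68
Carol: $778 × 6082/15583 = $303.65
= Alice: $155.67, Bob: $318.68, Carol: $303.65

Alice: $155.67, Bob: $318.68, Carol: $303.65


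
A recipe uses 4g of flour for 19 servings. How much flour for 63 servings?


Direct proportion: y/x = constant
k = 4/19 ≈ 0.2105
y₂ = k × 63 = 4 × 63 / 19 = 252/19
≈ 13.26

13.26


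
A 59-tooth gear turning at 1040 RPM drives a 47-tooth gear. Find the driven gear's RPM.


Gear ratio = 59:47 = 59:47
RPM_B = RPM_A × (teeth_A / teeth_B)
= 1040 × (59/47)
= 1305.5 RPM

1305.5 RPM


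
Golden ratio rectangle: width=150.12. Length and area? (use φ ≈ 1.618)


φ = (1 + √5) / 2 ≈ 1.618
Length = width × φ = 150.12 × 1.618 = 242.89416
≈ 242.89
Area = width × length = 150.12 × 242.89416 = 36463.2712992 ≈ 36463.27
= Length: 242.89, Area: 36463.27

Length: 242.89, Area: 36463.27


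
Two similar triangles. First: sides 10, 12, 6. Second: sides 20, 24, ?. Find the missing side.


Scale factor = 20/10 = 2
Missing side = 6 × 2
= 12.0

12.0


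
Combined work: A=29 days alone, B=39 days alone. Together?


Rate of A = 1/29 per day
Rate of B = 1/39 per day
Combined rate = 1/29 + 1/39 = 68/1131 ≈ 0.0601 per day
Days = 1 / combined rate = 1131/68
≈ 16.63 days

16.63 days


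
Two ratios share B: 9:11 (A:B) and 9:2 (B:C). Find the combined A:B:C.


Match B: multiply A:B by 9 → 81:99
Multiply B:C by 11 → 99:22
Combined: 81:99:22
GCD = 1
= 81:99:22

81:99:22


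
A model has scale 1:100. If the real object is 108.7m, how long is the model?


Model size = real / scale
= 108.7 / 100
= 1.0870 m

1.0870 m


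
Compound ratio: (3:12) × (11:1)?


Compound ratio = (3×11) : (12×1)
= 33:12
GCD = 3
= 11:4

11:4


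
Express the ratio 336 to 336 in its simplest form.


GCD(336, 336) = 336
336/336 : 336/336
= 1:1

1:1


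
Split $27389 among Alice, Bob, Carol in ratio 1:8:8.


Total parts = 1 + 8 + 8 = 17
Alice: 27389 × 1/17 = 1611.12
Bob: 27389 × 8/17 = 12888.94
Carol: 27389 × 8/17 = 12888.94
= Alice: $1611.12, Bob: $12888.94, Carol: $12888.94

Alice: $1611.12, Bob: $12888.94, Carol: $12888.94


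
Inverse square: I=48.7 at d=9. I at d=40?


I₁d₁² = I₂d₂²
I₂ = I₁ × (d₁/d₂)²
= 48.7 × (9/40)²
= 48.7 × 81/1600
= 3944.7/1600
≈ 2.4654

2.4654


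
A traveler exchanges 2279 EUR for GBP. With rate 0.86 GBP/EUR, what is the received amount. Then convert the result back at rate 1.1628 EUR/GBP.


Amount × rate = 2279 × 0.86 = 1959.94 GBP
Round-trip: 1959.94 × 1.1628 = 2279.02 EUR
= 1959.94 GBP, then 2279.02 EUR

1959.94 GBP, then 2279.02 EUR


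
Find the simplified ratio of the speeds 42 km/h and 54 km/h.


Ratio = 42:54
GCD = 6
Simplified = 7:9
Time ratio (same distance) = 9:7
Speed ratio = 7:9

7:9


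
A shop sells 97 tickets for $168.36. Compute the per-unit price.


Unit rate = total / quantity
= 168.36 / 97
= $1.74 per unit

$1.74 per unit


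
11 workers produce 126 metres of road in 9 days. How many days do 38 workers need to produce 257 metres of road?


Days ∝ work / workers, so d₂ = d₁ × (m₁/m₂) × (w₂/w₁)
Workers factor (inverse): 11/38 ≈ 0.2895
Work factor (direct): 257/126 ≈ 2.0397
d₂ = 9 × 11/38 × 257/126 = (9 × 11 × 257) / (38 × 126) = 25443/4788
≈ 5.31 days

5.31 days


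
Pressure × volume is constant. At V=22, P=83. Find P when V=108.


Inverse proportion: x × y = constant
k = 22 × 83 = 1826
y₂ = k / 108 = 1826 / 108
= 16.91

16.91


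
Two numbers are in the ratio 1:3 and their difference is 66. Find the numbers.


Let A = 1k, B = 3k.
3k - 1k = 66
2k = 66 → k = 66/2 = 33
A = 1×33 = 33, B = 3×33 = 99
= A = 33, B = 99

A = 33, B = 99


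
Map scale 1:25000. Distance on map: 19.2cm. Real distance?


Real distance = map distance × scale
= 19.2cm × 25000
= 480000 cm = 4800.0 m
= 4.800 km

4.800 km


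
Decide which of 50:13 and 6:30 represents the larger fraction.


50/13 = 3.8462
6/30 = 0.2000
3.8462 > 0.2000, so 50:13 is greater
= 50:13

50:13


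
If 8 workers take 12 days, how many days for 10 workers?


Inverse proportion: x × y = constant
k = 8 × 12 = 96
y₂ = k / 10 = 96 / 10
= 9.60

9.60


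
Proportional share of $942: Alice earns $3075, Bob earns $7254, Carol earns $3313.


Total income = 3075 + 7254 + 3313 = $13642
Alice: $942 × 3075/13642 = $212.33
Bob: $942 × 7254/13642 = $500.90
Carol: $942 × 3313/13642 = $228.77
= Alice: $212.33, Bob: $500.90, Carol: $228.77

Alice: $212.33, Bob: $500.90, Carol: $228.77


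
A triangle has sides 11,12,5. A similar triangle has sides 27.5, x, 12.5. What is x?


Scale factor = 27.5/11 = 2.5
Missing side = 12 × 2.5
= 30.0

30.0


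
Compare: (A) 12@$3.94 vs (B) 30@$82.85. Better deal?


Deal A: $3.94/12 = $0.3283/unit
Deal B: $82.85/30 = $2.7617/unit
A is cheaper per unit
= Deal A

Deal A


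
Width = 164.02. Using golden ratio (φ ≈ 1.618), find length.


φ = (1 + √5) / 2 ≈ 1.618
Length = width × φ = 164.02 × 1.618 = 265.38436
≈ 265.38

265.38


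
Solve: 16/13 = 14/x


Cross multiply: 16 × x = 13 × 14
16x = 182
x = 182 / 16
= 11.38

11.38


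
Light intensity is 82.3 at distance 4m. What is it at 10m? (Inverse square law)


I₁d₁² = I₂d₂²
I₂ = I₁ × (d₁/d₂)²
= 82.3 × (4/10)²
= 82.3 × 16/100
= 1316.8/100
= 13.1680

13.1680


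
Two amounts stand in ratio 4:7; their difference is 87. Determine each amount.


Let A = 4k, B = 7k.
7k - 4k = 87
3k = 87 → k = 87/3 = 29
A = 4×29 = 116, B = 7×29 = 203
= A = 116, B = 203

A = 116, B = 203


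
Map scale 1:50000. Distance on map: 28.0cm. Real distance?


Real distance = map distance × scale
= 28.0cm × 50000
= 1400000 cm = 14000.0 m
= 14.000 km

14.000 km


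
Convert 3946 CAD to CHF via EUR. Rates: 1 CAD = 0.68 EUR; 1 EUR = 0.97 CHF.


Step 1: 3946 CAD × 0.68 = 2683.28 EUR
Step 2: 2683.28 EUR × 0.97 = 2602.78 CHF
Implied rate CAD→CHF = 0.68 × 0.97 = 0.6596
= 2602.78 CHF

2602.78 CHF


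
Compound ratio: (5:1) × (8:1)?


Compound ratio = (5×8) : (1×1)
= 40:1
GCD = 1
= 40:1

40:1


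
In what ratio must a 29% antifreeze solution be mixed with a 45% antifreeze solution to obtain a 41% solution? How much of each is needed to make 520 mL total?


Let x parts of 29% mix with y parts of 45%.
29x + 45y = 41(x + y)
29x + 45y = 41x + 41y
x(29 - 41) = y(41 - 45)
x/y = (45 - 41)/(41 - 29) = 4/12
Simplify: 1:3
Total parts = 4; one part = 520/4 = 130.00 mL
29% solution: 1×130.00 = 130.00 mL
45% solution: 3×130.00 = 390.00 mL
= ratio 1:3; 130.00 mL and 390.00 mL

ratio 1:3; 130.00 mL and 390.00 mL


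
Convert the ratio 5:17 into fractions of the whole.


Total parts = 5 + 17 = 22
First part: 5/22 = 5/22
Second part: 17/22 = 17/22
= 5/22 and 17/22

5/22 and 17/22


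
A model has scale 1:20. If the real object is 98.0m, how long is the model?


Model size = real / scale
= 98.0 / 20
= 4.9000 m

4.9000 m


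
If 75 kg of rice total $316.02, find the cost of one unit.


Unit rate = total / quantity
= 316.02 / 75
= $4.21 per unit

$4.21 per unit


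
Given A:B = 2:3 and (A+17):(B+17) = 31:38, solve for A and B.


Let A = 2k, B = 3k.
(2k + 17) / (3k + 17) = 31/38
Cross-multiply: 38(2k + 17) = 31(3k + 17)
76k + 646 = 93k + 527
76k - 93k = 527 - 646
-17k = -119
k = -119/-17 = 7
A = 2×7 = 14, B = 3×7 = 21
= A = 14, B = 21

A = 14, B = 21


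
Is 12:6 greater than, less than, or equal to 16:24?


12/6 = 2.0000
16/24 = 0.6667
2.0000 > 0.6667, so 12:6 is greater
= greater than

greater than


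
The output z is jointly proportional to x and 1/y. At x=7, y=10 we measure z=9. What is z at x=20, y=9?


z = k·x/y
Solve for k using the known point: k = z·y/x = 9×10/7 = 90/7 ≈ 12.8571
Now evaluate at x=20, y=9:
z = k × 20 / 9 = (90 × 20) / (7 × 9) = 1800/63
≈ 28.5714

28.5714


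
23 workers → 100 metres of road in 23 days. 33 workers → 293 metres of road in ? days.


Days ∝ work / workers, so d₂ = d₁ × (m₁/m₂) × (w₂/w₁)
Workers factor (inverse): 23/33 ≈ 0.6970
Work factor (direct): 293/100 = 2.9300
d₂ = 23 × 23/33 × 293/100 = (23 × 23 × 293) / (33 × 100) = 154997/3300
≈ 46.97 days

46.97 days


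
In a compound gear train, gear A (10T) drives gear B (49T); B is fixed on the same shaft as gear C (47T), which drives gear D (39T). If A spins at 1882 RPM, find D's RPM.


Stage 1: RPM_B = RPM_A × t_A/t_B = 1882 × 10/49 = 18820/49 ≈ 384.08
B and C share a shaft → RPM_C = RPM_B
Stage 2: RPM_D = RPM_C × t_C/t_D = RPM_A × (t_A×t_C)/(t_B×t_D)
Overall ratio = (10×47)/(49×39) = 470/1911
RPM_D = 1882 × 470/1911 = 884540/1911
≈ 462.87 RPM

462.87 RPM


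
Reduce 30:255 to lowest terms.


GCD(30, 255) = 15
30/15 : 255/15
= 2:17

2:17


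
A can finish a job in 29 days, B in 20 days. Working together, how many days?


Rate of A = 1/29 per day
Rate of B = 1/20 per day
Combined rate = 1/29 + 1/20 = 49/580 ≈ 0.0845 per day
Days = 1 / combined rate = 580/49
≈ 11.84 days

11.84 days


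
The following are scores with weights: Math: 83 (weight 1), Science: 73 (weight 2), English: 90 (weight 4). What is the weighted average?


Numerator = 83×1 + 73×2 + 90×4
= 83 + 146 + 360
= 589
Total weight = 7
Weighted avg = 589/7
= 84.14

84.14


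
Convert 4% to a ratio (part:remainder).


4% means 4 parts out of 100; remainder = 96
Part : remainder = 4:96
GCD = 4
= 1:24

1:24


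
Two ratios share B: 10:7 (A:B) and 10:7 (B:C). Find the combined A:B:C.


Match B: multiply A:B by 10 → 100:70
Multiply B:C by 7 → 70:49
Combined: 100:70:49
GCD = 1
= 100:70:49

100:70:49


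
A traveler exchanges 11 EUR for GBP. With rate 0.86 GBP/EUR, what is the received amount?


Amount × rate = 11 × 0.86
= 9.46 GBP

9.46 GBP


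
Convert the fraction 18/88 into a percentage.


Percentage = (part / whole) × 100
= (18 / 88) × 100
≈ 20.45%

20.45%


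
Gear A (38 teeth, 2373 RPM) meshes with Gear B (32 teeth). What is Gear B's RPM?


Gear ratio = 38:32 = 19:16
RPM_B = RPM_A × (teeth_A / teeth_B)
= 2373 × (38/32)
= 2817.9 RPM

2817.9 RPM


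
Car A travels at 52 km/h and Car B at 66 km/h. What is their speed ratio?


Ratio = 52:66
GCD = 2
Simplified = 26:33
Time ratio (same distance) = 33:26
Speed ratio = 26:33

26:33


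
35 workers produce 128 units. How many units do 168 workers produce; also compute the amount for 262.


Direct proportion: y/x = constant
k = 128/35 ≈ 3.6571
y at x=168: k × 168 = 128 × 168 / 35 = 21504/35 = 614.40
y at x=262: k × 262 = 128 × 262 / 35 = 33536/35 ≈ 958.17
= 614.40 and 958.17

614.40 and 958.17


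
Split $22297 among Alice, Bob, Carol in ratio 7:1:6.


Total parts = 7 + 1 + 6 = 14
Alice: 22297 × 7/14 = 11148.50
Bob: 22297 × 1/14 = 1592.64
Carol: 22297 × 6/14 = 9555.86
= Alice: $11148.50, Bob: $1592.64, Carol: $9555.86

Alice: $11148.50, Bob: $1592.64, Carol: $9555.86


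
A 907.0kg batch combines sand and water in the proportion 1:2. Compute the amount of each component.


Total parts = 1 + 2 = 3
sand: 907.0 × 1/3 = 302.3kg
water: 907.0 × 2/3 = 604.7kg
= 302.3kg and 604.7kg

302.3kg and 604.7kg


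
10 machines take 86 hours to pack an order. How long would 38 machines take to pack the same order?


Inverse proportion: x × y = constant
k = 10 × 86 = 860
y₂ = k / 38 = 860 / 38
= 22.63

22.63


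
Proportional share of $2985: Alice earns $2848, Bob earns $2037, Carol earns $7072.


Total income = 2848 + 2037 + 7072 = $11957
Alice: $2985 × 2848/11957 = $710.99
Bob: $2985 × 2037/11957 = $508.53
Carol: $2985 × 7072/11957 = $1765.49
= Alice: $710.99, Bob: $508.53, Carol: $1765.49

Alice: $710.99, Bob: $508.53, Carol: $1765.49


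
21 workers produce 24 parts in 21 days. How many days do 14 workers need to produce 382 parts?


Days ∝ work / workers, so d₂ = d₁ × (m₁/m₂) × (w₂/w₁)
Workers factor (inverse): 21/14 = 1.5000
Work factor (direct): 382/24 ≈ 15.9167
d₂ = 21 × 21/14 × 382/24 = (21 × 21 × 382) / (14 × 24) = 168462/336
≈ 501.38 days

501.38 days


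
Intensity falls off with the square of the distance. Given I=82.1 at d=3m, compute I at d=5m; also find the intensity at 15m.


I₁d₁² = I₂d₂²
I at 5m = 82.1 × (3/5)² = 82.1 × 9/25 = 738.9/25 = 29.5560
I at 15m = 82.1 × (3/15)² = 82.1 × 9/225 = 738.9/225 = 3.2840
= 29.5560 and 3.2840

29.5560 and 3.2840


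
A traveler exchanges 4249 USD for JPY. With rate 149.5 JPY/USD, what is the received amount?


Amount × rate = 4249 × 149.5
= 635225.50 JPY

635225.50 JPY


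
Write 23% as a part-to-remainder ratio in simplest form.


23% means 23 parts out of 100; remainder = 77
Part : remainder = 23:77
GCD = 1
= 23:77

23:77


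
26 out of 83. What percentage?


Percentage = (part / whole) × 100
= (26 / 83) × 100
≈ 31.33%

31.33%


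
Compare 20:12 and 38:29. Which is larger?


20/12 = 1.6667
38/29 = 1.3103
1.6667 > 1.3103, so 20:12 is greater
= 20:12

20:12


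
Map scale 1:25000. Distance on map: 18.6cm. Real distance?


Real distance = map distance × scale
= 18.6cm × 25000
= 465000 cm = 4650.0 m
= 4.650 km

4.650 km


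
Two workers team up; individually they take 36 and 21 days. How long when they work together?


Rate of A = 1/36 per day
Rate of B = 1/21 per day
Combined rate = 1/36 + 1/21 = 57/756 ≈ 0.0754 per day
Days = 1 / combined rate = 756/57
≈ 13.26 days

13.26 days


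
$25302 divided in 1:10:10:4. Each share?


Total parts = 1 + 10 + 10 + 4 = 25
Part 1: 25302 × 1/25 = 1012.08
Part 2: 25302 × 10/25 = 10120.80
Part 3: 25302 × 10/25 = 10120.80
Part 4: 25302 × 4/25 = 4048.32
= Part 1: $1012.08, Part 2: $10120.80, Part 3: $10120.80, Part 4: $4048.32

Part 1: $1012.08, Part 2: $10120.80, Part 3: $10120.80, Part 4: $4048.32


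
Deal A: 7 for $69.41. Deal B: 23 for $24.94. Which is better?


Deal A: $69.41/7 = $9.9157/unit
Deal B: $24.94/23 = $1.0843/unit
B is cheaper per unit
= Deal B

Deal B


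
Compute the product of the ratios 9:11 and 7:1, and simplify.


Compound ratio = (9×7) : (11×1)
= 63:11
GCD = 1
= 63:11

63:11


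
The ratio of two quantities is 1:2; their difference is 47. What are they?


Let A = 1k, B = 2k.
2k - 1k = 47
1k = 47 → k = 47/1 = 47
A = 1×47 = 47, B = 2×47 = 94
= A = 47, B = 94

A = 47, B = 94


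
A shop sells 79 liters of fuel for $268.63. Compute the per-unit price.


Unit rate = total / quantity
= 268.63 / 79
= $3.40 per unit

$3.40 per unit


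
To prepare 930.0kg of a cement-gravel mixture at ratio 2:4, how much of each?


Total parts = 2 + 4 = 6
cement: 930.0 × 2/6 = 310.0kg
gravel: 930.0 × 4/6 = 620.0kg
= 310.0kg and 620.0kg

310.0kg and 620.0kg


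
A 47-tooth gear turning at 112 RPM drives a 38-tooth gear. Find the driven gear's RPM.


Gear ratio = 47:38 = 47:38
RPM_B = RPM_A × (teeth_A / teeth_B)
= 112 × (47/38)
= 138.5 RPM

138.5 RPM


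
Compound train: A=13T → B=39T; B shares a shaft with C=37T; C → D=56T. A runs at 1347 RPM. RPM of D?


Stage 1: RPM_B = RPM_A × t_A/t_B = 1347 × 13/39 = 17511/39 = 449.00
B and C share a shaft → RPM_C = RPM_B
Stage 2: RPM_D = RPM_C × t_C/t_D = RPM_A × (t_A×t_C)/(t_B×t_D)
Overall ratio = (13×37)/(39×56) = 481/2184
RPM_D = 1347 × 481/2184 = 647907/2184
≈ 296.66 RPM

296.66 RPM


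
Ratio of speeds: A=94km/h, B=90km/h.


Ratio = 94:90
GCD = 2
Simplified = 47:45
Time ratio (same distance) = 45:47
Speed ratio = 47:45

47:45


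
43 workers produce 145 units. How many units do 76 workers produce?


Direct proportion: y/x = constant
k = 145/43 ≈ 3.3721
y₂ = k × 76 = 145 × 76 / 43 = 11020/43
≈ 256.28

256.28


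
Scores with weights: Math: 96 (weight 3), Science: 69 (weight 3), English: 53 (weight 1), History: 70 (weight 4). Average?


Numerator = 96×3 + 69×3 + 53×1 + 70×4
= 288 + 207 + 53 + 280
= 828
Total weight = 11
Weighted avg = 828/11
= 75.27

75.27


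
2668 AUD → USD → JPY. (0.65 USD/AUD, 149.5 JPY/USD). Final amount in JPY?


Step 1: 2668 AUD × 0.65 = 1734.20 USD
Step 2: 1734.20 USD × 149.5 = 259262.90 JPY
Implied rate AUD→JPY = 0.65 × 149.5 = 97.1750
= 259262.90 JPY

259262.90 JPY


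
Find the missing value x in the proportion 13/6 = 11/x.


Cross multiply: 13 × x = 6 × 11
13x = 66
x = 66 / 13
= 5.08

5.08


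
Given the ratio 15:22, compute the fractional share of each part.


Total parts = 15 + 22 = 37
First part: 15/37 = 15/37
Second part: 22/37 = 22/37
= 15/37 and 22/37

15/37 and 22/37


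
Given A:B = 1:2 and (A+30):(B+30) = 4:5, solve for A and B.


Let A = 1k, B = 2k.
(1k + 30) / (2k + 30) = 4/5
Cross-multiply: 5(1k + 30) = 4(2k + 30)
5k + 150 = 8k + 120
5k - 8k = 120 - 150
-3k = -30
k = -30/-3 = 10
A = 1×10 = 10, B = 2×10 = 20
= A = 10, B = 20

A = 10, B = 20


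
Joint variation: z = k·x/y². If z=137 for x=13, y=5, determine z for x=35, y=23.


z = k·x/y²
Solve for k using the known point: k = z·y²/x = 137×25/13 = 3425/13 ≈ 263.4615
Now evaluate at x=35, y=23:
z = k × 35 / 529 = (3425 × 35) / (13 × 529) = 119875/6877
≈ 17.4313

17.4313


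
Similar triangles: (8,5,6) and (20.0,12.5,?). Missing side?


Scale factor = 20.0/8 = 2.5
Missing side = 6 × 2.5
= 15.0

15.0


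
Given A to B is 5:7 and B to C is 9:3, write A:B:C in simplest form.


Match B: multiply A:B by 9 → 45:63
Multiply B:C by 7 → 63:21
Combined: 45:63:21
GCD = 3
= 15:21:7

15:21:7


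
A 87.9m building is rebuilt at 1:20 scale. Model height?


Model size = real / scale
= 87.9 / 20
= 4.3950 m

4.3950 m


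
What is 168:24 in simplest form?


GCD(168, 24) = 24
168/24 : 24/24
= 7:1

7:1


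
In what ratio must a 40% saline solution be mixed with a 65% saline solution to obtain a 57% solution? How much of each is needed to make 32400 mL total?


Let x parts of 40% mix with y parts of 65%.
40x + 65y = 57(x + y)
40x + 65y = 57x + 57y
x(40 - 57) = y(57 - 65)
x/y = (65 - 57)/(57 - 40) = 8/17
Simplify: 8:17
Total parts = 25; one part = 32400/25 = 1296.00 mL
40% solution: 8×1296.00 = 10368.00 mL
65% solution: 17×1296.00 = 22032.00 mL
= ratio 8:17; 10368.00 mL and 22032.00 mL

ratio 8:17; 10368.00 mL and 22032.00 mL


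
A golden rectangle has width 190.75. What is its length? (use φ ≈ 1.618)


φ = (1 + √5) / 2 ≈ 1.618
Length = width × φ = 190.75 × 1.618 = 308.6335
≈ 308.63

308.63


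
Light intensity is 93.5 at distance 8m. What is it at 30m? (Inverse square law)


I₁d₁² = I₂d₂²
I₂ = I₁ × (d₁/d₂)²
= 93.5 × (8/30)²
= 93.5 × 64/900
= 5984/900
≈ 6.6489

6.6489


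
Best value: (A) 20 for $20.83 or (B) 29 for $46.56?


Deal A: $20.83/20 = $1.0415/unit
Deal B: $46.56/29 = $1.6055/unit
A is cheaper per unit
= Deal A

Deal A


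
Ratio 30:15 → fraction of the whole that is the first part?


Total parts = 30 + 15 = 45
First part: 30/45 = 2/3
= 2/3

2/3


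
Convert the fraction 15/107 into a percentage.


Percentage = (part / whole) × 100
= (15 / 107) × 100
≈ 14.02%

14.02%


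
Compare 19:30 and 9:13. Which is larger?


19/30 = 0.6333
9/13 = 0.6923
0.6333 < 0.6923, so 19:30 is less
= 9:13

9:13


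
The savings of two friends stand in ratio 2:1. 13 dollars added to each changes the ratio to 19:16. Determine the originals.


Let A = 2k, B = 1k.
(2k + 13) / (1k + 13) = 19/16
Cross-multiply: 16(2k + 13) = 19(1k + 13)
32k + 208 = 19k + 247
32k - 19k = 247 - 208
13k = 39
k = 39/13 = 3
A = 2×3 = 6, B = 1×3 = 3
= A = 6, B = 3

A = 6, B = 3


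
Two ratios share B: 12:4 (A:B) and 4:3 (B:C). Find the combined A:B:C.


Match B: multiply A:B by 4 → 48:16
Multiply B:C by 4 → 16:12
Combined: 48:16:12
GCD = 4
= 12:4:3

12:4:3


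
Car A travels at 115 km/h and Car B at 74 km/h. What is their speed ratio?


Ratio = 115:74
GCD = 1
Simplified = 115:74
Time ratio (same distance) = 74:115
Speed ratio = 115:74

115:74


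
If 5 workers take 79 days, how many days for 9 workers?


Inverse proportion: x × y = constant
k = 5 × 79 = 395
y₂ = k / 9 = 395 / 9
= 43.89

43.89


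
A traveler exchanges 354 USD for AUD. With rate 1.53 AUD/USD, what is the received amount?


Amount × rate = 354 × 1.53
= 541.62 AUD

541.62 AUD


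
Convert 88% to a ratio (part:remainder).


88% means 88 parts out of 100; remainder = 12
Part : remainder = 88:12
GCD = 4
= 22:3

22:3


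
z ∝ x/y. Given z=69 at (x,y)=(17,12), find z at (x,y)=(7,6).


z = k·x/y
Solve for k using the known point: k = z·y/x = 69×12/17 = 828/17 ≈ 48.7059
Now evaluate at x=7, y=6:
z = k × 7 / 6 = (828 × 7) / (17 × 6) = 5796/102
≈ 56.8235

56.8235


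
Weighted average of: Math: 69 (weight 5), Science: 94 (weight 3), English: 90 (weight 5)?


Numerator = 69×5 + 94×3 + 90×5
= 345 + 282 + 450
= 1077
Total weight = 13
Weighted avg = 1077/13
= 82.85

82.85


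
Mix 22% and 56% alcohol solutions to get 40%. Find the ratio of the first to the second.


Let x parts of 22% mix with y parts of 56%.
22x + 56y = 40(x + y)
22x + 56y = 40x + 40y
x(22 - 40) = y(40 - 56)
x/y = (56 - 40)/(40 - 22) = 16/18
Simplify: 8:9
= 8:9

8:9


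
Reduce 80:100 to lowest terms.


GCD(80, 100) = 20
80/20 : 100/20
= 4:5

4:5


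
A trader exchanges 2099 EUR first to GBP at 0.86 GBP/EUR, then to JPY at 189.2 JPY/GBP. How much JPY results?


Step 1: 2099 EUR × 0.86 = 1805.14 GBP
Step 2: 1805.14 GBP × 189.2 = 341532.49 JPY
Implied rate EUR→JPY = 0.86 × 189.2 = 162.7120
= 341532.49 JPY

341532.49 JPY


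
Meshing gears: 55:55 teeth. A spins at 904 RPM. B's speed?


Gear ratio = 55:55 = 1:1
RPM_B = RPM_A × (teeth_A / teeth_B)
= 904 × (55/55)
= 904.0 RPM

904.0 RPM


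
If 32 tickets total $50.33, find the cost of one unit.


Unit rate = total / quantity
= 50.33 / 32
= $1.57 per unit

$1.57 per unit


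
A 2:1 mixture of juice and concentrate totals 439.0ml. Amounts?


Total parts = 2 + 1 = 3
juice: 439.0 × 2/3 = 292.7ml
concentrate: 439.0 × 1/3 = 146.3ml
= 292.7ml and 146.3ml

292.7ml and 146.3ml


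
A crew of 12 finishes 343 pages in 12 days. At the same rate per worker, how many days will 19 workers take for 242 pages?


Days ∝ work / workers, so d₂ = d₁ × (m₁/m₂) × (w₂/w₁)
Workers factor (inverse): 12/19 ≈ 0.6316
Work factor (direct): 242/343 ≈ 0.7055
d₂ = 12 × 12/19 × 242/343 = (12 × 12 × 242) / (19 × 343) = 34848/6517
≈ 5.35 days

5.35 days


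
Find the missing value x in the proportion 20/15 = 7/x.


Cross multiply: 20 × x = 15 × 7
20x = 105
x = 105 / 20
= 5.25

5.25


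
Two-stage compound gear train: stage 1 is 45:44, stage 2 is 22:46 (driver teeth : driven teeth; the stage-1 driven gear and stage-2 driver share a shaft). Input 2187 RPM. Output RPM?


Stage 1: RPM_B = RPM_A × t_A/t_B = 2187 × 45/44 = 98415/44 ≈ 2236.70
B and C share a shaft → RPM_C = RPM_B
Stage 2: RPM_D = RPM_C × t_C/t_D = RPM_A × (t_A×t_C)/(t_B×t_D)
Overall ratio = (45×22)/(44×46) = 990/2024
RPM_D = 2187 × 990/2024 = 2165130/2024
≈ 1069.73 RPM

1069.73 RPM


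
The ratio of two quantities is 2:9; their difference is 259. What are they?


Let A = 2k, B = 9k.
9k - 2k = 259
7k = 259 → k = 259/7 = 37
A = 2×37 = 74, B = 9×37 = 333
= A = 74, B = 333

A = 74, B = 333


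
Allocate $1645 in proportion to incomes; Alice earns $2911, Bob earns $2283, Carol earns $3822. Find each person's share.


Total income = 2911 + 2283 + 3822 = $9016
Alice: $1645 × 2911/9016 = $531.12
Bob: $1645 × 2283/9016 = $416.54
Carol: $1645 × 3822/9016 = $697.34
= Alice: $531.12, Bob: $416.54, Carol: $697.34

Alice: $531.12, Bob: $416.54, Carol: $697.34


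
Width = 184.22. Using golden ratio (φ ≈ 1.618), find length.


φ = (1 + √5) / 2 ≈ 1.618
Length = width × φ = 184.22 × 1.618 = 298.06796
≈ 298.07

298.07


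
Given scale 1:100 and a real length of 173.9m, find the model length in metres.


Model size = real / scale
= 173.9 / 100
= 1.7390 m

1.7390 m


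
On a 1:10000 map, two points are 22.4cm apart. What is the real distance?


Real distance = map distance × scale
= 22.4cm × 10000
= 224000 cm = 2240.0 m
= 2.240 km

2.240 km


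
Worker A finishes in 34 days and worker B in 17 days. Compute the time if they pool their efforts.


Rate of A = 1/34 per day
Rate of B = 1/17 per day
Combined rate = 1/34 + 1/17 = 51/578 ≈ 0.0882 per day
Days = 1 / combined rate = 578/51
≈ 11.33 days

11.33 days
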